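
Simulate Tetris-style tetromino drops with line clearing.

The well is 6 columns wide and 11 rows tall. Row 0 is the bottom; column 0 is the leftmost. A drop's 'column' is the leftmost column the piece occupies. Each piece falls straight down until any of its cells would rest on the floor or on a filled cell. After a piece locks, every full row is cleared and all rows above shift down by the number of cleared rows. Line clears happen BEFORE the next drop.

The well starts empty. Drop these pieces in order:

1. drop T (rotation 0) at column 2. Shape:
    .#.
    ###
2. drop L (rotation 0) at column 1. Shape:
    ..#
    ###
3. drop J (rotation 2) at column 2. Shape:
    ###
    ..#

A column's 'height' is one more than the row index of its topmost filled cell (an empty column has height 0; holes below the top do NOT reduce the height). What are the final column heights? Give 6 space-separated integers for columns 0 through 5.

Answer: 0 3 5 5 5 0

Derivation:
Drop 1: T rot0 at col 2 lands with bottom-row=0; cleared 0 line(s) (total 0); column heights now [0 0 1 2 1 0], max=2
Drop 2: L rot0 at col 1 lands with bottom-row=2; cleared 0 line(s) (total 0); column heights now [0 3 3 4 1 0], max=4
Drop 3: J rot2 at col 2 lands with bottom-row=3; cleared 0 line(s) (total 0); column heights now [0 3 5 5 5 0], max=5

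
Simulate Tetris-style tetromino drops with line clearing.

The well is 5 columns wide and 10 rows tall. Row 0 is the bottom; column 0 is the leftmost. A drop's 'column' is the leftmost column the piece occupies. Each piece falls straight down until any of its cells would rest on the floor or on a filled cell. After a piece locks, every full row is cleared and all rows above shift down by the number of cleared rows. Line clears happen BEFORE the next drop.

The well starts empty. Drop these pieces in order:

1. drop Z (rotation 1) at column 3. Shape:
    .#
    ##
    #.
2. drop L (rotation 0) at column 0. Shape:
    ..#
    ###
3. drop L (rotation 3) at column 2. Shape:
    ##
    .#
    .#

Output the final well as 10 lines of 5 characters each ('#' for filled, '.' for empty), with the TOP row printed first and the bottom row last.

Answer: .....
.....
.....
.....
.....
..##.
...#.
...##
..###
####.

Derivation:
Drop 1: Z rot1 at col 3 lands with bottom-row=0; cleared 0 line(s) (total 0); column heights now [0 0 0 2 3], max=3
Drop 2: L rot0 at col 0 lands with bottom-row=0; cleared 0 line(s) (total 0); column heights now [1 1 2 2 3], max=3
Drop 3: L rot3 at col 2 lands with bottom-row=2; cleared 0 line(s) (total 0); column heights now [1 1 5 5 3], max=5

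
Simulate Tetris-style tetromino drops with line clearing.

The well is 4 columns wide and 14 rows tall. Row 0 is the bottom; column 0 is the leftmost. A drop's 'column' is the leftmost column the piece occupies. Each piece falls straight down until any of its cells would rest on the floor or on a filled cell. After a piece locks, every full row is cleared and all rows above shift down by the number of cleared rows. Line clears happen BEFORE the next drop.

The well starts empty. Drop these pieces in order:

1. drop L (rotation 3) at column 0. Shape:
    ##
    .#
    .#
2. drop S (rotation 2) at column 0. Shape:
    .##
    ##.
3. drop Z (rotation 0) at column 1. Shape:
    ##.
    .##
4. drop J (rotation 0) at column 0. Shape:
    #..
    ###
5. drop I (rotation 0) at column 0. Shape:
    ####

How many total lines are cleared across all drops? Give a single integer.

Drop 1: L rot3 at col 0 lands with bottom-row=0; cleared 0 line(s) (total 0); column heights now [3 3 0 0], max=3
Drop 2: S rot2 at col 0 lands with bottom-row=3; cleared 0 line(s) (total 0); column heights now [4 5 5 0], max=5
Drop 3: Z rot0 at col 1 lands with bottom-row=5; cleared 0 line(s) (total 0); column heights now [4 7 7 6], max=7
Drop 4: J rot0 at col 0 lands with bottom-row=7; cleared 0 line(s) (total 0); column heights now [9 8 8 6], max=9
Drop 5: I rot0 at col 0 lands with bottom-row=9; cleared 1 line(s) (total 1); column heights now [9 8 8 6], max=9

Answer: 1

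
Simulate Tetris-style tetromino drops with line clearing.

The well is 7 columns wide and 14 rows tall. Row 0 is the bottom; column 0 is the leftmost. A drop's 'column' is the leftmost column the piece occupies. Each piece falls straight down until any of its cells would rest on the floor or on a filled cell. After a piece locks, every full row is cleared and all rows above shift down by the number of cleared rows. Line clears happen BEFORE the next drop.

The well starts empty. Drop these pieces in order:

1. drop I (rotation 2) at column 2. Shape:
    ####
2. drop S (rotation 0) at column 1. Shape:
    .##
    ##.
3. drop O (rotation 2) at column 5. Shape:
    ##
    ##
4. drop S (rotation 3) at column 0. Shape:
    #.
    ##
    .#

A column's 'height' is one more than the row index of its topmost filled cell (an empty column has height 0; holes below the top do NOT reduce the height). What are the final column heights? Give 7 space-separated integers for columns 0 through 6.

Drop 1: I rot2 at col 2 lands with bottom-row=0; cleared 0 line(s) (total 0); column heights now [0 0 1 1 1 1 0], max=1
Drop 2: S rot0 at col 1 lands with bottom-row=1; cleared 0 line(s) (total 0); column heights now [0 2 3 3 1 1 0], max=3
Drop 3: O rot2 at col 5 lands with bottom-row=1; cleared 0 line(s) (total 0); column heights now [0 2 3 3 1 3 3], max=3
Drop 4: S rot3 at col 0 lands with bottom-row=2; cleared 0 line(s) (total 0); column heights now [5 4 3 3 1 3 3], max=5

Answer: 5 4 3 3 1 3 3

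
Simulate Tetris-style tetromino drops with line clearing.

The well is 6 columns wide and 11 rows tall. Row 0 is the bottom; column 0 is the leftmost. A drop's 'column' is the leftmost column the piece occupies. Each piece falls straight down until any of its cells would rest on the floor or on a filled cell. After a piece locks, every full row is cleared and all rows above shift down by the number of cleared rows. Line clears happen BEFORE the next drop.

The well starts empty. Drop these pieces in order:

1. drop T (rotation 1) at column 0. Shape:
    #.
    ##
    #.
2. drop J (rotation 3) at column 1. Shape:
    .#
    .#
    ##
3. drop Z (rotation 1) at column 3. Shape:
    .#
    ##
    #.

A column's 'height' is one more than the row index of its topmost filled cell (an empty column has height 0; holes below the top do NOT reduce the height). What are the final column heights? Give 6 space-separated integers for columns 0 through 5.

Answer: 3 3 5 2 3 0

Derivation:
Drop 1: T rot1 at col 0 lands with bottom-row=0; cleared 0 line(s) (total 0); column heights now [3 2 0 0 0 0], max=3
Drop 2: J rot3 at col 1 lands with bottom-row=2; cleared 0 line(s) (total 0); column heights now [3 3 5 0 0 0], max=5
Drop 3: Z rot1 at col 3 lands with bottom-row=0; cleared 0 line(s) (total 0); column heights now [3 3 5 2 3 0], max=5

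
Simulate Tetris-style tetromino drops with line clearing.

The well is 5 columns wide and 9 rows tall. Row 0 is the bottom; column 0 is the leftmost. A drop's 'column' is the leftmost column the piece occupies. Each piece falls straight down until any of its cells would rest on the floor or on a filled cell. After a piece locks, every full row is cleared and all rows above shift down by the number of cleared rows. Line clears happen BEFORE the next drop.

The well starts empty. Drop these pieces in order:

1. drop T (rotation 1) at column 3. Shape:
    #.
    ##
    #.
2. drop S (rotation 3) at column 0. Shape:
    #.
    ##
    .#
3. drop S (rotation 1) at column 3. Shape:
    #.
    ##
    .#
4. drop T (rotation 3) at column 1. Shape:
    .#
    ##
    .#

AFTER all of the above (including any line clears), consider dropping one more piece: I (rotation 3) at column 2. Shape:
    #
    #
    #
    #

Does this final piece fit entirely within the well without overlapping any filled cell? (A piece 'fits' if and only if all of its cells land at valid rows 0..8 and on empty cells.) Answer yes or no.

Answer: yes

Derivation:
Drop 1: T rot1 at col 3 lands with bottom-row=0; cleared 0 line(s) (total 0); column heights now [0 0 0 3 2], max=3
Drop 2: S rot3 at col 0 lands with bottom-row=0; cleared 0 line(s) (total 0); column heights now [3 2 0 3 2], max=3
Drop 3: S rot1 at col 3 lands with bottom-row=2; cleared 0 line(s) (total 0); column heights now [3 2 0 5 4], max=5
Drop 4: T rot3 at col 1 lands with bottom-row=1; cleared 2 line(s) (total 2); column heights now [0 1 2 3 2], max=3
Test piece I rot3 at col 2 (width 1): heights before test = [0 1 2 3 2]; fits = True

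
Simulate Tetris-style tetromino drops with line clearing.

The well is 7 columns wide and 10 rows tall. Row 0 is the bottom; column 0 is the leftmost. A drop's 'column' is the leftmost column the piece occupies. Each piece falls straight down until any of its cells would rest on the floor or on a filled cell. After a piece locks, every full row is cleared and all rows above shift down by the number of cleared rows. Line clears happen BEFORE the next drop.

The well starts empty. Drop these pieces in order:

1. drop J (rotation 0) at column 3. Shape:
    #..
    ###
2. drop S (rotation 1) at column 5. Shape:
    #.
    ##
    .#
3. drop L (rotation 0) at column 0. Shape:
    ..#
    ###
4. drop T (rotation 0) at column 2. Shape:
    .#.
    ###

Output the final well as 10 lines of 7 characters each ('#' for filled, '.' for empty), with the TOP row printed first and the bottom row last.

Answer: .......
.......
.......
.......
.......
.......
.......
...#...
..####.
..##.##

Derivation:
Drop 1: J rot0 at col 3 lands with bottom-row=0; cleared 0 line(s) (total 0); column heights now [0 0 0 2 1 1 0], max=2
Drop 2: S rot1 at col 5 lands with bottom-row=0; cleared 0 line(s) (total 0); column heights now [0 0 0 2 1 3 2], max=3
Drop 3: L rot0 at col 0 lands with bottom-row=0; cleared 1 line(s) (total 1); column heights now [0 0 1 1 0 2 1], max=2
Drop 4: T rot0 at col 2 lands with bottom-row=1; cleared 0 line(s) (total 1); column heights now [0 0 2 3 2 2 1], max=3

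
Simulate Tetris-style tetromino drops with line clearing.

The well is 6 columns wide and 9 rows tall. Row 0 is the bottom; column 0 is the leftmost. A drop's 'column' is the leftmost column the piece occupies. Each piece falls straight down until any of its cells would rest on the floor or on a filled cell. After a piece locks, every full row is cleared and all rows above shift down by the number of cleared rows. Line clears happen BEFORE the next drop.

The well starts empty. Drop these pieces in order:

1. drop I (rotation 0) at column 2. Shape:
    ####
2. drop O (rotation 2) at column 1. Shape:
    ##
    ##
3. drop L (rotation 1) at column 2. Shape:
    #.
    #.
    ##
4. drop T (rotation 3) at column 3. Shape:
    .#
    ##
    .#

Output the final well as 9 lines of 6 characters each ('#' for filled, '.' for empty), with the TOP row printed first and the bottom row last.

Drop 1: I rot0 at col 2 lands with bottom-row=0; cleared 0 line(s) (total 0); column heights now [0 0 1 1 1 1], max=1
Drop 2: O rot2 at col 1 lands with bottom-row=1; cleared 0 line(s) (total 0); column heights now [0 3 3 1 1 1], max=3
Drop 3: L rot1 at col 2 lands with bottom-row=3; cleared 0 line(s) (total 0); column heights now [0 3 6 4 1 1], max=6
Drop 4: T rot3 at col 3 lands with bottom-row=3; cleared 0 line(s) (total 0); column heights now [0 3 6 5 6 1], max=6

Answer: ......
......
......
..#.#.
..###.
..###.
.##...
.##...
..####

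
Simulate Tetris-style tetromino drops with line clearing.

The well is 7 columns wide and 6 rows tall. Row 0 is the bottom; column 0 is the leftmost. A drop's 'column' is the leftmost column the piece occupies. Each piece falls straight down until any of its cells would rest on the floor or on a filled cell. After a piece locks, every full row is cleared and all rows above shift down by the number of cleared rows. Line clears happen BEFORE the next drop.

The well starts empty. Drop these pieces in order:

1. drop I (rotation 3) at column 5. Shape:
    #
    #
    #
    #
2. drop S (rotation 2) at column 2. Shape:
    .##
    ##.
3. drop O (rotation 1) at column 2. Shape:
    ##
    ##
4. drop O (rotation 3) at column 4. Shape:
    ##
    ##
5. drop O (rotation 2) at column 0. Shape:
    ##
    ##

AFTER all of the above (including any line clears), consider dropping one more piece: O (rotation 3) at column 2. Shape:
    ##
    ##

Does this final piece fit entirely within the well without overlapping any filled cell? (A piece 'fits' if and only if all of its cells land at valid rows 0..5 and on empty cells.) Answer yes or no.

Drop 1: I rot3 at col 5 lands with bottom-row=0; cleared 0 line(s) (total 0); column heights now [0 0 0 0 0 4 0], max=4
Drop 2: S rot2 at col 2 lands with bottom-row=0; cleared 0 line(s) (total 0); column heights now [0 0 1 2 2 4 0], max=4
Drop 3: O rot1 at col 2 lands with bottom-row=2; cleared 0 line(s) (total 0); column heights now [0 0 4 4 2 4 0], max=4
Drop 4: O rot3 at col 4 lands with bottom-row=4; cleared 0 line(s) (total 0); column heights now [0 0 4 4 6 6 0], max=6
Drop 5: O rot2 at col 0 lands with bottom-row=0; cleared 0 line(s) (total 0); column heights now [2 2 4 4 6 6 0], max=6
Test piece O rot3 at col 2 (width 2): heights before test = [2 2 4 4 6 6 0]; fits = True

Answer: yes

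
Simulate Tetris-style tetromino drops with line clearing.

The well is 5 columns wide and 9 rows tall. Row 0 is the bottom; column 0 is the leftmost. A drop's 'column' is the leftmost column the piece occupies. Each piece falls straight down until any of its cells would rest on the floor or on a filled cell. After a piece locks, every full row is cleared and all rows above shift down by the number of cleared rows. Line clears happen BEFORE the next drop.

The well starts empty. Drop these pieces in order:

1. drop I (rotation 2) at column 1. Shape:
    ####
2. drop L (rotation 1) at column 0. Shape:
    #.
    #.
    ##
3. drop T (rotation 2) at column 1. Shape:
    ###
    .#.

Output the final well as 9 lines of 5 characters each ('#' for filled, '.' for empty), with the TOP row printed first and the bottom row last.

Answer: .....
.....
.....
.....
.....
#....
####.
###..
.####

Derivation:
Drop 1: I rot2 at col 1 lands with bottom-row=0; cleared 0 line(s) (total 0); column heights now [0 1 1 1 1], max=1
Drop 2: L rot1 at col 0 lands with bottom-row=1; cleared 0 line(s) (total 0); column heights now [4 2 1 1 1], max=4
Drop 3: T rot2 at col 1 lands with bottom-row=1; cleared 0 line(s) (total 0); column heights now [4 3 3 3 1], max=4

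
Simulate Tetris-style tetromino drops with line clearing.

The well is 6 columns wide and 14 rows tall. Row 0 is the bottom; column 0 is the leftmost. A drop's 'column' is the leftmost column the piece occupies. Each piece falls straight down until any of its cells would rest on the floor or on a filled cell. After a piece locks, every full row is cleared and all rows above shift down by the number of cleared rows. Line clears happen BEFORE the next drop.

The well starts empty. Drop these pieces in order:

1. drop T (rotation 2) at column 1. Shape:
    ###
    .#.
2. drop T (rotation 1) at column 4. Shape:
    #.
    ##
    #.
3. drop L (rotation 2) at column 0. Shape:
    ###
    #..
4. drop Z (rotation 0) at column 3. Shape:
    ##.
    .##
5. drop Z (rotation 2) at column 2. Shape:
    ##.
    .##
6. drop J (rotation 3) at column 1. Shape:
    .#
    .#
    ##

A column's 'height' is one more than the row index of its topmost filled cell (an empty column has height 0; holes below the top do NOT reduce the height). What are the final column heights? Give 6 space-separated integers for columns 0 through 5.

Answer: 2 7 9 6 5 3

Derivation:
Drop 1: T rot2 at col 1 lands with bottom-row=0; cleared 0 line(s) (total 0); column heights now [0 2 2 2 0 0], max=2
Drop 2: T rot1 at col 4 lands with bottom-row=0; cleared 0 line(s) (total 0); column heights now [0 2 2 2 3 2], max=3
Drop 3: L rot2 at col 0 lands with bottom-row=1; cleared 1 line(s) (total 1); column heights now [2 2 2 0 2 0], max=2
Drop 4: Z rot0 at col 3 lands with bottom-row=2; cleared 0 line(s) (total 1); column heights now [2 2 2 4 4 3], max=4
Drop 5: Z rot2 at col 2 lands with bottom-row=4; cleared 0 line(s) (total 1); column heights now [2 2 6 6 5 3], max=6
Drop 6: J rot3 at col 1 lands with bottom-row=6; cleared 0 line(s) (total 1); column heights now [2 7 9 6 5 3], max=9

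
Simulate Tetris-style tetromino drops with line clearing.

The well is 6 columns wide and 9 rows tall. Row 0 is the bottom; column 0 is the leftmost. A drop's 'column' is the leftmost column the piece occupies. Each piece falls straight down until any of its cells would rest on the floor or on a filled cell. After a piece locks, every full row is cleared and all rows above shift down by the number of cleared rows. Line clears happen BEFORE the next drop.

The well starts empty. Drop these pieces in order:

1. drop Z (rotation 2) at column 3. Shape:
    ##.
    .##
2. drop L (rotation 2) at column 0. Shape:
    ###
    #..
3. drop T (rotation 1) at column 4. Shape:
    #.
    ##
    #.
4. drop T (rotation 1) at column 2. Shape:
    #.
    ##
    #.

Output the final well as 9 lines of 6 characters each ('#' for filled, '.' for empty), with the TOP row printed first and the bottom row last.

Answer: ......
......
......
......
..#.#.
..####
..#.#.
#####.
#...##

Derivation:
Drop 1: Z rot2 at col 3 lands with bottom-row=0; cleared 0 line(s) (total 0); column heights now [0 0 0 2 2 1], max=2
Drop 2: L rot2 at col 0 lands with bottom-row=0; cleared 0 line(s) (total 0); column heights now [2 2 2 2 2 1], max=2
Drop 3: T rot1 at col 4 lands with bottom-row=2; cleared 0 line(s) (total 0); column heights now [2 2 2 2 5 4], max=5
Drop 4: T rot1 at col 2 lands with bottom-row=2; cleared 0 line(s) (total 0); column heights now [2 2 5 4 5 4], max=5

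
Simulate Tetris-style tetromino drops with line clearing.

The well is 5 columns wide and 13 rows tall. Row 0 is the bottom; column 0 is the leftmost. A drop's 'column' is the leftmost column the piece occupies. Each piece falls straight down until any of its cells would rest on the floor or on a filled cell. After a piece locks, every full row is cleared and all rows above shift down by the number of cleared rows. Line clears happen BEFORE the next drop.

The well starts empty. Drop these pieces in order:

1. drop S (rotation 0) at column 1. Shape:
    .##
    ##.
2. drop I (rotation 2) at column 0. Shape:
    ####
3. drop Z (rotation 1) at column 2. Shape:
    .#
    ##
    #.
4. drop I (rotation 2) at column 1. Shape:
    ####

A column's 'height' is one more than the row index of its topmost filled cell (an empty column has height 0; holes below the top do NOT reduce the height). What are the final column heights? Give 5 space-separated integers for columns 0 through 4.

Answer: 3 7 7 7 7

Derivation:
Drop 1: S rot0 at col 1 lands with bottom-row=0; cleared 0 line(s) (total 0); column heights now [0 1 2 2 0], max=2
Drop 2: I rot2 at col 0 lands with bottom-row=2; cleared 0 line(s) (total 0); column heights now [3 3 3 3 0], max=3
Drop 3: Z rot1 at col 2 lands with bottom-row=3; cleared 0 line(s) (total 0); column heights now [3 3 5 6 0], max=6
Drop 4: I rot2 at col 1 lands with bottom-row=6; cleared 0 line(s) (total 0); column heights now [3 7 7 7 7], max=7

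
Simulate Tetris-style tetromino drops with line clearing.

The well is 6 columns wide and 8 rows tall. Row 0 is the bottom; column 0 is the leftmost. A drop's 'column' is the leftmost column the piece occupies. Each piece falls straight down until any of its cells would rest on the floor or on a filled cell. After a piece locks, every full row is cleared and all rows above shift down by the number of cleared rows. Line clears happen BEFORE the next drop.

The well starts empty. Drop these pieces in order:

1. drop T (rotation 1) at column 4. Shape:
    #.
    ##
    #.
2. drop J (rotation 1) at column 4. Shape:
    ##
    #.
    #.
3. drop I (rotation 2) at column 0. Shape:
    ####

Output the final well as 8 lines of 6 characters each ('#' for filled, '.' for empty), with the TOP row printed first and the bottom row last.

Drop 1: T rot1 at col 4 lands with bottom-row=0; cleared 0 line(s) (total 0); column heights now [0 0 0 0 3 2], max=3
Drop 2: J rot1 at col 4 lands with bottom-row=3; cleared 0 line(s) (total 0); column heights now [0 0 0 0 6 6], max=6
Drop 3: I rot2 at col 0 lands with bottom-row=0; cleared 0 line(s) (total 0); column heights now [1 1 1 1 6 6], max=6

Answer: ......
......
....##
....#.
....#.
....#.
....##
#####.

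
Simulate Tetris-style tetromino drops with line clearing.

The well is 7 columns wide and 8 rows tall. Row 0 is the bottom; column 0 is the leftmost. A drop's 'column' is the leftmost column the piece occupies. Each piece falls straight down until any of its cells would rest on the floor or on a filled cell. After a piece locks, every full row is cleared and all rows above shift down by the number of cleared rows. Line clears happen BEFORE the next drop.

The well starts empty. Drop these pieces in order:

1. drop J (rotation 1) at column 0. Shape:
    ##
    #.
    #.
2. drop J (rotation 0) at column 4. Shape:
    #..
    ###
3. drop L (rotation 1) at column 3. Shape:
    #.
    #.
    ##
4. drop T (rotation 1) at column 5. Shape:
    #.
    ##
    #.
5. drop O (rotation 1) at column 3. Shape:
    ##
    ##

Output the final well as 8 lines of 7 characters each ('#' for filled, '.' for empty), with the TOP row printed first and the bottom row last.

Drop 1: J rot1 at col 0 lands with bottom-row=0; cleared 0 line(s) (total 0); column heights now [3 3 0 0 0 0 0], max=3
Drop 2: J rot0 at col 4 lands with bottom-row=0; cleared 0 line(s) (total 0); column heights now [3 3 0 0 2 1 1], max=3
Drop 3: L rot1 at col 3 lands with bottom-row=2; cleared 0 line(s) (total 0); column heights now [3 3 0 5 3 1 1], max=5
Drop 4: T rot1 at col 5 lands with bottom-row=1; cleared 0 line(s) (total 0); column heights now [3 3 0 5 3 4 3], max=5
Drop 5: O rot1 at col 3 lands with bottom-row=5; cleared 0 line(s) (total 0); column heights now [3 3 0 7 7 4 3], max=7

Answer: .......
...##..
...##..
...#...
...#.#.
##.####
#...##.
#...###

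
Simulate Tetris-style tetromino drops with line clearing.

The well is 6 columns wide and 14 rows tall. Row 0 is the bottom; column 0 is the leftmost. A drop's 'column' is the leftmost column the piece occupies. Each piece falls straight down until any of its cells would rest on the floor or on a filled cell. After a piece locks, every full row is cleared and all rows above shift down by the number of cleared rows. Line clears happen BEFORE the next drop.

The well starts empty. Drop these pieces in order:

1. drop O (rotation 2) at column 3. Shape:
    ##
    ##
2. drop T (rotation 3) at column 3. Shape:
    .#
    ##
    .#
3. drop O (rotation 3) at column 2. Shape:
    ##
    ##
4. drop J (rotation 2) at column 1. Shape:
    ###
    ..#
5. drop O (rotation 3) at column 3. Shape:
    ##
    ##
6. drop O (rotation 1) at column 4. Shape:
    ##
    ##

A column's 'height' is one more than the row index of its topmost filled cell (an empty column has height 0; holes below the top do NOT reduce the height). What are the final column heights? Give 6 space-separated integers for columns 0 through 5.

Drop 1: O rot2 at col 3 lands with bottom-row=0; cleared 0 line(s) (total 0); column heights now [0 0 0 2 2 0], max=2
Drop 2: T rot3 at col 3 lands with bottom-row=2; cleared 0 line(s) (total 0); column heights now [0 0 0 4 5 0], max=5
Drop 3: O rot3 at col 2 lands with bottom-row=4; cleared 0 line(s) (total 0); column heights now [0 0 6 6 5 0], max=6
Drop 4: J rot2 at col 1 lands with bottom-row=6; cleared 0 line(s) (total 0); column heights now [0 8 8 8 5 0], max=8
Drop 5: O rot3 at col 3 lands with bottom-row=8; cleared 0 line(s) (total 0); column heights now [0 8 8 10 10 0], max=10
Drop 6: O rot1 at col 4 lands with bottom-row=10; cleared 0 line(s) (total 0); column heights now [0 8 8 10 12 12], max=12

Answer: 0 8 8 10 12 12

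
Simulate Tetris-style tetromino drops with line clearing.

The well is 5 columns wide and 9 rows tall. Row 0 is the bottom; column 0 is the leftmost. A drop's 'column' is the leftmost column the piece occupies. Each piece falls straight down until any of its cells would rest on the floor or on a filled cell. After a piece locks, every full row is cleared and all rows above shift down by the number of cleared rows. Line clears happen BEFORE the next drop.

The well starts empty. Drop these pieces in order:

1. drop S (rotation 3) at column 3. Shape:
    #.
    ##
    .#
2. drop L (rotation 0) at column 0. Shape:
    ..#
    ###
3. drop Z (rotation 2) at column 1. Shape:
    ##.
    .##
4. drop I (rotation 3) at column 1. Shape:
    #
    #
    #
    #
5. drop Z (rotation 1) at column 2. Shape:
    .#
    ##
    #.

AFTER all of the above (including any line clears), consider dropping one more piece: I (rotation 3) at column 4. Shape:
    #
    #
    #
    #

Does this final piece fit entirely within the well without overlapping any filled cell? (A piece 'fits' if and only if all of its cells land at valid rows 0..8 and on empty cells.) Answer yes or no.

Drop 1: S rot3 at col 3 lands with bottom-row=0; cleared 0 line(s) (total 0); column heights now [0 0 0 3 2], max=3
Drop 2: L rot0 at col 0 lands with bottom-row=0; cleared 0 line(s) (total 0); column heights now [1 1 2 3 2], max=3
Drop 3: Z rot2 at col 1 lands with bottom-row=3; cleared 0 line(s) (total 0); column heights now [1 5 5 4 2], max=5
Drop 4: I rot3 at col 1 lands with bottom-row=5; cleared 0 line(s) (total 0); column heights now [1 9 5 4 2], max=9
Drop 5: Z rot1 at col 2 lands with bottom-row=5; cleared 0 line(s) (total 0); column heights now [1 9 7 8 2], max=9
Test piece I rot3 at col 4 (width 1): heights before test = [1 9 7 8 2]; fits = True

Answer: yes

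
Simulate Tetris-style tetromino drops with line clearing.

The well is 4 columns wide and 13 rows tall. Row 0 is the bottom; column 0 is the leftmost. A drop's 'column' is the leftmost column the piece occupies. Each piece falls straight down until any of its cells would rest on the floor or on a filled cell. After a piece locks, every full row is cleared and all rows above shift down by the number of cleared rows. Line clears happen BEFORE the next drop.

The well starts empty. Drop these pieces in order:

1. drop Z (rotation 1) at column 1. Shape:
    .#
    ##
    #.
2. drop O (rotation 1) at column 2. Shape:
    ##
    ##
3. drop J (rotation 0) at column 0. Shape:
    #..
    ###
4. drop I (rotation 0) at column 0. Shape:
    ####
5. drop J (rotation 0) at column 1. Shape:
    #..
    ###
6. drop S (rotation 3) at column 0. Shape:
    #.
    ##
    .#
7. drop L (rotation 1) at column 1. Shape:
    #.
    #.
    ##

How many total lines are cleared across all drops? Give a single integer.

Drop 1: Z rot1 at col 1 lands with bottom-row=0; cleared 0 line(s) (total 0); column heights now [0 2 3 0], max=3
Drop 2: O rot1 at col 2 lands with bottom-row=3; cleared 0 line(s) (total 0); column heights now [0 2 5 5], max=5
Drop 3: J rot0 at col 0 lands with bottom-row=5; cleared 0 line(s) (total 0); column heights now [7 6 6 5], max=7
Drop 4: I rot0 at col 0 lands with bottom-row=7; cleared 1 line(s) (total 1); column heights now [7 6 6 5], max=7
Drop 5: J rot0 at col 1 lands with bottom-row=6; cleared 1 line(s) (total 2); column heights now [6 7 6 5], max=7
Drop 6: S rot3 at col 0 lands with bottom-row=7; cleared 0 line(s) (total 2); column heights now [10 9 6 5], max=10
Drop 7: L rot1 at col 1 lands with bottom-row=9; cleared 0 line(s) (total 2); column heights now [10 12 10 5], max=12

Answer: 2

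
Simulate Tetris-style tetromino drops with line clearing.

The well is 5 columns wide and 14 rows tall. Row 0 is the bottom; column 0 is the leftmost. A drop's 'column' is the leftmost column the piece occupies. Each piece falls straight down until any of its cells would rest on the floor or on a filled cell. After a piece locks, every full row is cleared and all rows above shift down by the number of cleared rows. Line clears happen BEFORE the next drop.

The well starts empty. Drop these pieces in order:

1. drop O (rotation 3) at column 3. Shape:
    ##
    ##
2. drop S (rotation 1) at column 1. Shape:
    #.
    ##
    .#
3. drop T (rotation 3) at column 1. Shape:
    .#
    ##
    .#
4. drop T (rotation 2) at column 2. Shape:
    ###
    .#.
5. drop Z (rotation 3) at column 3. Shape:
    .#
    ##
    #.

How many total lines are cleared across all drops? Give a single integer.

Drop 1: O rot3 at col 3 lands with bottom-row=0; cleared 0 line(s) (total 0); column heights now [0 0 0 2 2], max=2
Drop 2: S rot1 at col 1 lands with bottom-row=0; cleared 0 line(s) (total 0); column heights now [0 3 2 2 2], max=3
Drop 3: T rot3 at col 1 lands with bottom-row=2; cleared 0 line(s) (total 0); column heights now [0 4 5 2 2], max=5
Drop 4: T rot2 at col 2 lands with bottom-row=4; cleared 0 line(s) (total 0); column heights now [0 4 6 6 6], max=6
Drop 5: Z rot3 at col 3 lands with bottom-row=6; cleared 0 line(s) (total 0); column heights now [0 4 6 8 9], max=9

Answer: 0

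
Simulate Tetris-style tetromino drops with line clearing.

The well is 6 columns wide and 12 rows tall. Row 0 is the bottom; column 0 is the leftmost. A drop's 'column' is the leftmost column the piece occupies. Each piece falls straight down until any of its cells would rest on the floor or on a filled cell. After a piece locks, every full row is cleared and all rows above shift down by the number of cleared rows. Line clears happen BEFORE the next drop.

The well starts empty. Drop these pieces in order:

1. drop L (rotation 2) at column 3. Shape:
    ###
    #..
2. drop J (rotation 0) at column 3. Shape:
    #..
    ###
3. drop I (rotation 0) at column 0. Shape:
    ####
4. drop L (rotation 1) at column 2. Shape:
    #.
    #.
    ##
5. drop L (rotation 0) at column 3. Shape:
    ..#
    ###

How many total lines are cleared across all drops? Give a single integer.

Drop 1: L rot2 at col 3 lands with bottom-row=0; cleared 0 line(s) (total 0); column heights now [0 0 0 2 2 2], max=2
Drop 2: J rot0 at col 3 lands with bottom-row=2; cleared 0 line(s) (total 0); column heights now [0 0 0 4 3 3], max=4
Drop 3: I rot0 at col 0 lands with bottom-row=4; cleared 0 line(s) (total 0); column heights now [5 5 5 5 3 3], max=5
Drop 4: L rot1 at col 2 lands with bottom-row=5; cleared 0 line(s) (total 0); column heights now [5 5 8 6 3 3], max=8
Drop 5: L rot0 at col 3 lands with bottom-row=6; cleared 0 line(s) (total 0); column heights now [5 5 8 7 7 8], max=8

Answer: 0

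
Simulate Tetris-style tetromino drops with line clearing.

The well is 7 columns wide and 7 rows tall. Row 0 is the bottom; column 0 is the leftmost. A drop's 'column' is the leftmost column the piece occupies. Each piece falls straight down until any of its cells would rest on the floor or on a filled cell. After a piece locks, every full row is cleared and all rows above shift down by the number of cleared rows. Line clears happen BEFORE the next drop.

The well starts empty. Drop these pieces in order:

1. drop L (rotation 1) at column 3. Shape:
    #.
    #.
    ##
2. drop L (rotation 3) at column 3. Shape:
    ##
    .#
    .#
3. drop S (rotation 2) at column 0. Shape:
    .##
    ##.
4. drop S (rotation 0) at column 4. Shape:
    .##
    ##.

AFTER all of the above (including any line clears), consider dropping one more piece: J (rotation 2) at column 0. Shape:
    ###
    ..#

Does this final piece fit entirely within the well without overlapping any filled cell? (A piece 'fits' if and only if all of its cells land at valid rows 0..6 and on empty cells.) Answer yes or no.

Drop 1: L rot1 at col 3 lands with bottom-row=0; cleared 0 line(s) (total 0); column heights now [0 0 0 3 1 0 0], max=3
Drop 2: L rot3 at col 3 lands with bottom-row=1; cleared 0 line(s) (total 0); column heights now [0 0 0 4 4 0 0], max=4
Drop 3: S rot2 at col 0 lands with bottom-row=0; cleared 0 line(s) (total 0); column heights now [1 2 2 4 4 0 0], max=4
Drop 4: S rot0 at col 4 lands with bottom-row=4; cleared 0 line(s) (total 0); column heights now [1 2 2 4 5 6 6], max=6
Test piece J rot2 at col 0 (width 3): heights before test = [1 2 2 4 5 6 6]; fits = True

Answer: yes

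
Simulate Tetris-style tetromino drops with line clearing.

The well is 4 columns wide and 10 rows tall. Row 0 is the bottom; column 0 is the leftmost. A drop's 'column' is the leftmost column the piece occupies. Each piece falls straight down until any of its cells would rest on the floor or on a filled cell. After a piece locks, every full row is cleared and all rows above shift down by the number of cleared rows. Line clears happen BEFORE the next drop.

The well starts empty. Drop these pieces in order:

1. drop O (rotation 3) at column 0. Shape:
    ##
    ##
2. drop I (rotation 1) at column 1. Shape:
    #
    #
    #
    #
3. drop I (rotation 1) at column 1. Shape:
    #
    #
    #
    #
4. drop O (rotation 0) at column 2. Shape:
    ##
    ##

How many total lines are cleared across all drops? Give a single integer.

Answer: 2

Derivation:
Drop 1: O rot3 at col 0 lands with bottom-row=0; cleared 0 line(s) (total 0); column heights now [2 2 0 0], max=2
Drop 2: I rot1 at col 1 lands with bottom-row=2; cleared 0 line(s) (total 0); column heights now [2 6 0 0], max=6
Drop 3: I rot1 at col 1 lands with bottom-row=6; cleared 0 line(s) (total 0); column heights now [2 10 0 0], max=10
Drop 4: O rot0 at col 2 lands with bottom-row=0; cleared 2 line(s) (total 2); column heights now [0 8 0 0], max=8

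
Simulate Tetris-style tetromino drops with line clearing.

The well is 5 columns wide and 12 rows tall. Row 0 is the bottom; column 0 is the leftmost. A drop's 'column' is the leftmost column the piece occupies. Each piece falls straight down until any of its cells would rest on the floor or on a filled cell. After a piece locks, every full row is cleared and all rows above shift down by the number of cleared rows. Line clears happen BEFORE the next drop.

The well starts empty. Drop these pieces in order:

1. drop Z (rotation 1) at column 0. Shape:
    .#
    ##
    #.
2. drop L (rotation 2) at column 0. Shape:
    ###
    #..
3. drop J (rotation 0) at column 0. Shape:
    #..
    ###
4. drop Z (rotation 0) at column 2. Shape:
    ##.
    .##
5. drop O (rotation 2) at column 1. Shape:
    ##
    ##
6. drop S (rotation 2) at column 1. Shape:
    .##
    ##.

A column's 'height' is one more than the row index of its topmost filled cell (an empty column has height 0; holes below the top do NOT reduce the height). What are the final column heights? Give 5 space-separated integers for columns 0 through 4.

Drop 1: Z rot1 at col 0 lands with bottom-row=0; cleared 0 line(s) (total 0); column heights now [2 3 0 0 0], max=3
Drop 2: L rot2 at col 0 lands with bottom-row=2; cleared 0 line(s) (total 0); column heights now [4 4 4 0 0], max=4
Drop 3: J rot0 at col 0 lands with bottom-row=4; cleared 0 line(s) (total 0); column heights now [6 5 5 0 0], max=6
Drop 4: Z rot0 at col 2 lands with bottom-row=4; cleared 1 line(s) (total 1); column heights now [5 4 5 5 0], max=5
Drop 5: O rot2 at col 1 lands with bottom-row=5; cleared 0 line(s) (total 1); column heights now [5 7 7 5 0], max=7
Drop 6: S rot2 at col 1 lands with bottom-row=7; cleared 0 line(s) (total 1); column heights now [5 8 9 9 0], max=9

Answer: 5 8 9 9 0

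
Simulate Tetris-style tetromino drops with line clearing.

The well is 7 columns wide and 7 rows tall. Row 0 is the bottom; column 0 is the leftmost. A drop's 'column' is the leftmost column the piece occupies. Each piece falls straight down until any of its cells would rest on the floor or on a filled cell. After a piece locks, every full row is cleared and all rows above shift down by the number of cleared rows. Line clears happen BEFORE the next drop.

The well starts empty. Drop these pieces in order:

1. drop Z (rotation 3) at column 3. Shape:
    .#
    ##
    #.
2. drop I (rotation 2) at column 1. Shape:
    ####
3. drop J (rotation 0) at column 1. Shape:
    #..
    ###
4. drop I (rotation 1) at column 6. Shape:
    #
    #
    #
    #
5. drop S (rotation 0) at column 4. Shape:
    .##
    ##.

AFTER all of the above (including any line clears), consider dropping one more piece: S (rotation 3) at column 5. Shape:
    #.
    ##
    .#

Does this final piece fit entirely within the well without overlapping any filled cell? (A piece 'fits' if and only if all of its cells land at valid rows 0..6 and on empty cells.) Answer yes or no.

Answer: no

Derivation:
Drop 1: Z rot3 at col 3 lands with bottom-row=0; cleared 0 line(s) (total 0); column heights now [0 0 0 2 3 0 0], max=3
Drop 2: I rot2 at col 1 lands with bottom-row=3; cleared 0 line(s) (total 0); column heights now [0 4 4 4 4 0 0], max=4
Drop 3: J rot0 at col 1 lands with bottom-row=4; cleared 0 line(s) (total 0); column heights now [0 6 5 5 4 0 0], max=6
Drop 4: I rot1 at col 6 lands with bottom-row=0; cleared 0 line(s) (total 0); column heights now [0 6 5 5 4 0 4], max=6
Drop 5: S rot0 at col 4 lands with bottom-row=4; cleared 0 line(s) (total 0); column heights now [0 6 5 5 5 6 6], max=6
Test piece S rot3 at col 5 (width 2): heights before test = [0 6 5 5 5 6 6]; fits = False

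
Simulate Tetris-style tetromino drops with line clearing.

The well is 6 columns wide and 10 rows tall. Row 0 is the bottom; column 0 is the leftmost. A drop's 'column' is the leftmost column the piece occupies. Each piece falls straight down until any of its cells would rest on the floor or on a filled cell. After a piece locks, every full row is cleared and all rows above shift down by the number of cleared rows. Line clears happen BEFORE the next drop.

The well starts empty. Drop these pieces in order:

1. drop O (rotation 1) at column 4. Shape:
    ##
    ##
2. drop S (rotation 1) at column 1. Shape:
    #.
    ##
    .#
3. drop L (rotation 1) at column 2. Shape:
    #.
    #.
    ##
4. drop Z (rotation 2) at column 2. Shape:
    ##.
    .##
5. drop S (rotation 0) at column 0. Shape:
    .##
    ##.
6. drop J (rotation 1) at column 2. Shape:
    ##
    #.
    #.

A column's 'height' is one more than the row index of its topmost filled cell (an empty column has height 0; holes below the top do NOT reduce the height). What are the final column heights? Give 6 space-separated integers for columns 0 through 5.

Drop 1: O rot1 at col 4 lands with bottom-row=0; cleared 0 line(s) (total 0); column heights now [0 0 0 0 2 2], max=2
Drop 2: S rot1 at col 1 lands with bottom-row=0; cleared 0 line(s) (total 0); column heights now [0 3 2 0 2 2], max=3
Drop 3: L rot1 at col 2 lands with bottom-row=2; cleared 0 line(s) (total 0); column heights now [0 3 5 3 2 2], max=5
Drop 4: Z rot2 at col 2 lands with bottom-row=4; cleared 0 line(s) (total 0); column heights now [0 3 6 6 5 2], max=6
Drop 5: S rot0 at col 0 lands with bottom-row=5; cleared 0 line(s) (total 0); column heights now [6 7 7 6 5 2], max=7
Drop 6: J rot1 at col 2 lands with bottom-row=7; cleared 0 line(s) (total 0); column heights now [6 7 10 10 5 2], max=10

Answer: 6 7 10 10 5 2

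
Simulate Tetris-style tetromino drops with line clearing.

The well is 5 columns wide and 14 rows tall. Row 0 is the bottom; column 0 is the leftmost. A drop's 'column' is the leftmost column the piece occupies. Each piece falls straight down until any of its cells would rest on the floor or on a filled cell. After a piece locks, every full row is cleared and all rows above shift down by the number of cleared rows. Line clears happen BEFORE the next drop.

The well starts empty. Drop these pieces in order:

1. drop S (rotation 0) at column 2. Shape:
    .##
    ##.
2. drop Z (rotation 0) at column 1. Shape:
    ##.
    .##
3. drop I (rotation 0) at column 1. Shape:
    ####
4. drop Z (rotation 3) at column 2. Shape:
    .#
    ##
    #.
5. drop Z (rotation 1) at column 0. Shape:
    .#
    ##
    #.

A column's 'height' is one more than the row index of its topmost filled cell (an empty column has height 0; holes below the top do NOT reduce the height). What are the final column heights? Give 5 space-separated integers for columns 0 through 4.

Answer: 5 6 6 7 2

Derivation:
Drop 1: S rot0 at col 2 lands with bottom-row=0; cleared 0 line(s) (total 0); column heights now [0 0 1 2 2], max=2
Drop 2: Z rot0 at col 1 lands with bottom-row=2; cleared 0 line(s) (total 0); column heights now [0 4 4 3 2], max=4
Drop 3: I rot0 at col 1 lands with bottom-row=4; cleared 0 line(s) (total 0); column heights now [0 5 5 5 5], max=5
Drop 4: Z rot3 at col 2 lands with bottom-row=5; cleared 0 line(s) (total 0); column heights now [0 5 7 8 5], max=8
Drop 5: Z rot1 at col 0 lands with bottom-row=4; cleared 1 line(s) (total 1); column heights now [5 6 6 7 2], max=7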